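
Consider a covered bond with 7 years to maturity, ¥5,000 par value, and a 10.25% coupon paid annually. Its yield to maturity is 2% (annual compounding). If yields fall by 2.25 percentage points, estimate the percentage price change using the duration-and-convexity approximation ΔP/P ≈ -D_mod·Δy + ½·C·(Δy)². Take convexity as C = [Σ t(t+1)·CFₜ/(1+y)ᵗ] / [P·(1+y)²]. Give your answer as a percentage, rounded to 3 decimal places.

+13.522%

With y = 0.02:
  t   CF        PV=CF/(1+0.02)^t    t·PV        t(t+1)·PV
  1       512.50       502.4510       502.4510       1,004.9020
  2       512.50       492.5990       985.1980       2,955.5940
  3       512.50       482.9402     1,448.8206       5,795.2824
  4       512.50       473.4708     1,893.8831       9,469.4156
  5       512.50       464.1870     2,320.9352      13,925.6112
  6       512.50       455.0853     2,730.5120      19,113.5840
  7     5,512.50     4,798.9630    33,592.7409     268,741.9271
  Σ                  7,669.6963    43,474.5408     321,006.3163
P = 7,669.6963; D_Mac = 5.66835 yrs; D_mod = 5.55721 yrs; C = 40.22861.
Duration effect: -5.55721 × (-0.0225) = +0.125037
Convexity effect: 0.5 × 40.22861 × (-0.0225)² = +0.0101829
ΔP/P ≈ +0.125037 + 0.0101829 = +0.135220 = +13.5220%.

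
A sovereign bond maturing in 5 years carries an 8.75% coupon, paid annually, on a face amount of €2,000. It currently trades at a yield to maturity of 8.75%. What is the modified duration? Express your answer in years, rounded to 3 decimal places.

Periodic yield y = 0.0875. First find Macaulay duration:
  t   CF        PV=CF/(1+0.0875)^t    t·PV
  1       175.00       160.9195       160.9195
  2       175.00       147.9720       295.9440
  3       175.00       136.0662       408.1986
  4       175.00       125.1183       500.4734
  5     2,175.00     1,429.9239     7,149.6196
  Σ                  2,000.0000     8,515.1551
P = 2,000.0000; Macaulay duration = 8,515.1551 / 2,000.0000 = 4.25758 years.
Modified duration = D_Mac / (1 + y) = 4.25758 / 1.0875 = 3.91501 years.

3.915 years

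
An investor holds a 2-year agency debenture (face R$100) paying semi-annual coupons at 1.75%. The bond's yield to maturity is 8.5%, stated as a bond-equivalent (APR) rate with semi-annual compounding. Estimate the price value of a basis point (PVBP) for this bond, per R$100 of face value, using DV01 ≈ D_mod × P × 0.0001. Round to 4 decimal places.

Periodic yield y = 0.0425.
  t   CF        PV=CF/(1+0.0425)^t    t·PV
  1        0.875         0.8393         0.8393
  2        0.875         0.8051         1.6102
  3        0.875         0.7723         2.3169
  4      100.875        85.4042       341.6169
  Σ                     87.8209       346.3833
P = 87.8209; D_Mac = 3.94420 half-year periods = 1.97210 yrs; D_mod = 1.89170 yrs.
DV01 ≈ 1.89170 × 87.8209 × 0.0001 = 0.016613.

R$0.0166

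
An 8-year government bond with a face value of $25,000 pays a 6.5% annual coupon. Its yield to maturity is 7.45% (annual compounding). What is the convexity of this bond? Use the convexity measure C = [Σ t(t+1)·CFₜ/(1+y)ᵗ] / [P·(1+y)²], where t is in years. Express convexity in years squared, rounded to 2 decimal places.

46.37

With y = 0.0745:
  t   CF        PV=CF/(1+0.0745)^t    t·PV        t(t+1)·PV
  1     1,625.00     1,512.3313     1,512.3313       3,024.6626
  2     1,625.00     1,407.4745     2,814.9489       8,444.8468
  3     1,625.00     1,309.8878     3,929.6635      15,718.6539
  4     1,625.00     1,219.0673     4,876.2692      24,381.3462
  5     1,625.00     1,134.5438     5,672.7190      34,036.3139
  6     1,625.00     1,055.8807     6,335.2841      44,346.9889
  7     1,625.00       982.6716     6,878.7015      55,029.6124
  8    26,625.00    14,984.3620   119,874.8964   1,078,874.0675
  Σ                 23,606.2191   151,894.8140   1,263,856.4923
P = 23,606.2191.
Convexity = Σ t(t+1)·PV / [P·(1+y)²] = 1,263,856.4923 / (23,606.2191 × 1.154550) = 46.37228.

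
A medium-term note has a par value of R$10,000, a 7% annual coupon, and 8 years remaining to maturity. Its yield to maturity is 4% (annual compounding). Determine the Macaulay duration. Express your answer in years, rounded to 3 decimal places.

Periodic yield y = 0.04. Discount each cash flow and weight by its year:
  t   CF        PV=CF/(1+0.04)^t    t·PV
  1       700.00       673.0769       673.0769
  2       700.00       647.1893     1,294.3787
  3       700.00       622.2975     1,866.8924
  4       700.00       598.3629     2,393.4517
  5       700.00       575.3490     2,876.7449
  6       700.00       553.2202     3,319.3210
  7       700.00       531.9425     3,723.5973
  8    10,700.00     7,818.3852    62,547.0815
  Σ                 12,019.8235    78,694.5444
Price P = Σ PV = 12,019.8235.
Macaulay duration = Σ(t·PV) / P = 78,694.5444 / 12,019.8235 = 6.54706 years.

6.547 years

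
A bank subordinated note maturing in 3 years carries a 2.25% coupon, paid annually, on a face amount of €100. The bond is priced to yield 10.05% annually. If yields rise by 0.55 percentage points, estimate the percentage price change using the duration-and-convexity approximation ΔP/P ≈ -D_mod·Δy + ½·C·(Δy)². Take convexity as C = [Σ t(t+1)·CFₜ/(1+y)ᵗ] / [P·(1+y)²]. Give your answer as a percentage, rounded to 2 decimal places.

-1.45%

With y = 0.1005:
  t   CF        PV=CF/(1+0.1005)^t    t·PV        t(t+1)·PV
  1         2.25         2.0445         2.0445           4.0891
  2         2.25         1.8578         3.7156          11.1469
  3       102.25        76.7173       230.1518         920.6073
  Σ                     80.6196       235.9120         935.8433
P = 80.6196; D_Mac = 2.92624 yrs; D_mod = 2.65901 yrs; C = 9.58478.
Duration effect: -2.65901 × (+0.0055) = -0.014625
Convexity effect: 0.5 × 9.58478 × (0.0055)² = +0.0001450
ΔP/P ≈ -0.014625 + 0.0001450 = -0.014480 = -1.4480%.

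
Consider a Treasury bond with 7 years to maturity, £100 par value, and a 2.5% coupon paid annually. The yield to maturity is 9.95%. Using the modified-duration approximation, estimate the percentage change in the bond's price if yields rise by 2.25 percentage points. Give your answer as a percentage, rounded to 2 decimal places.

-13.00%

Periodic yield y = 0.0995. Modified duration first:
  t   CF        PV=CF/(1+0.0995)^t    t·PV
  1         2.50         2.2738         2.2738
  2         2.50         2.0680         4.1360
  3         2.50         1.8809         5.6426
  4         2.50         1.7106         6.8426
  5         2.50         1.5558         7.7792
  6         2.50         1.4150         8.4902
  7       102.50        52.7664       369.3646
  Σ                     63.6705       404.5289
P = 63.6705; D_Mac = 6.35347 yrs; D_mod = 6.35347/(1+0.0995) = 5.77851 yrs.
ΔP/P ≈ -D_mod · Δy = -5.77851 × (+0.0225) = -0.130017 = -13.0017%.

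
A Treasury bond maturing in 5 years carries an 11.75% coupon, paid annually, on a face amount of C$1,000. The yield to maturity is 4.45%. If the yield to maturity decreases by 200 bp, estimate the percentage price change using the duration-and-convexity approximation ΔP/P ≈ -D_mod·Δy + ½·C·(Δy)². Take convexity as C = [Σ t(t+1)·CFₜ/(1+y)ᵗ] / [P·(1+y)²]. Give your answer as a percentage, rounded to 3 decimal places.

+8.442%

With y = 0.0445:
  t   CF        PV=CF/(1+0.0445)^t    t·PV        t(t+1)·PV
  1       117.50       112.4940       112.4940         224.9880
  2       117.50       107.7013       215.4026         646.2078
  3       117.50       103.1128       309.3384       1,237.3535
  4       117.50        98.7198       394.8790       1,974.3952
  5     1,117.50       898.8874     4,494.4372      26,966.6231
  Σ                  1,320.9153     5,526.5512      31,049.5676
P = 1,320.9153; D_Mac = 4.18388 yrs; D_mod = 4.00563 yrs; C = 21.54585.
Duration effect: -4.00563 × (-0.02) = +0.080113
Convexity effect: 0.5 × 21.54585 × (-0.02)² = +0.0043092
ΔP/P ≈ +0.080113 + 0.0043092 = +0.084422 = +8.4422%.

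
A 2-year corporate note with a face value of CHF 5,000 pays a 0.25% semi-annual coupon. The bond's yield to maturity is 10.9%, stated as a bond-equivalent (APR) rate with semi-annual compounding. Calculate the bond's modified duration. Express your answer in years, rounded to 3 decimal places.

1.893 years

Periodic yield y = 0.0545. First find Macaulay duration:
  t   CF        PV=CF/(1+0.0545)^t    t·PV
  1         6.25         5.9270         5.9270
  2         6.25         5.6207        11.2413
  3         6.25         5.3302        15.9905
  4     5,006.25     4,048.7988    16,195.1953
  Σ                  4,065.6766    16,228.3540
P = 4,065.6766; Macaulay duration = 16,228.3540 / 4,065.6766 = 3.99155 half-year periods = 1.99578 years.
Modified duration = D_Mac / (1 + y) = 1.99578 / 1.0545 = 1.89263 years.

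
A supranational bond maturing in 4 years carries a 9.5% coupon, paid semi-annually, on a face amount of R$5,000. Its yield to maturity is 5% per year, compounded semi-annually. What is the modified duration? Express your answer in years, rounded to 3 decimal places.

Periodic yield y = 0.025. First find Macaulay duration:
  t   CF        PV=CF/(1+0.025)^t    t·PV
  1       237.50       231.7073       231.7073
  2       237.50       226.0559       452.1118
  3       237.50       220.5424       661.6271
  4       237.50       215.1633       860.6531
  5       237.50       209.9154     1,049.5770
  6       237.50       204.7955     1,228.7730
  7       237.50       199.8005     1,398.6035
  8     5,237.50     4,298.6602    34,389.2813
  Σ                  5,806.6404    40,272.3341
P = 5,806.6404; Macaulay duration = 40,272.3341 / 5,806.6404 = 6.93557 half-year periods = 3.46778 years.
Modified duration = D_Mac / (1 + y) = 3.46778 / 1.025 = 3.38320 years.

3.383 years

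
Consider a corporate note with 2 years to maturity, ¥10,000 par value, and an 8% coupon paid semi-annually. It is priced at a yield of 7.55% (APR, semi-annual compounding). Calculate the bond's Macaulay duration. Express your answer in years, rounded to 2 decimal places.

1.89 years

Periodic yield y = 0.03775. Discount each cash flow and weight by its period:
  t   CF        PV=CF/(1+0.03775)^t    t·PV
  1       400.00       385.4493       385.4493
  2       400.00       371.4279       742.8558
  3       400.00       357.9165     1,073.7496
  4    10,400.00     8,967.3139    35,869.2555
  Σ                 10,082.1076    38,071.3102
Price P = Σ PV = 10,082.1076.
Macaulay duration = Σ(t·PV) / P = 38,071.3102 / 10,082.1076 = 3.77613 half-year periods.
In years: 3.77613 / 2 = 1.88806 years.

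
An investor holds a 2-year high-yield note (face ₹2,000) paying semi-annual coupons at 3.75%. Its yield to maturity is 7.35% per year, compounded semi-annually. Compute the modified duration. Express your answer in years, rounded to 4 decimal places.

Periodic yield y = 0.03675. First find Macaulay duration:
  t   CF        PV=CF/(1+0.03675)^t    t·PV
  1        37.50        36.1707        36.1707
  2        37.50        34.8886        69.7771
  3        37.50        33.6519       100.9556
  4     2,037.50     1,763.6055     7,054.4219
  Σ                  1,868.3166     7,261.3254
P = 1,868.3166; Macaulay duration = 7,261.3254 / 1,868.3166 = 3.88656 half-year periods = 1.94328 years.
Modified duration = D_Mac / (1 + y) = 1.94328 / 1.03675 = 1.87440 years.

1.8744 years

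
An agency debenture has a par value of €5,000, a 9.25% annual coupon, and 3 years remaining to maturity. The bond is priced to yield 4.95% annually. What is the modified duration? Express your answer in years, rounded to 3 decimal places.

Periodic yield y = 0.0495. First find Macaulay duration:
  t   CF        PV=CF/(1+0.0495)^t    t·PV
  1       462.50       440.6860       440.6860
  2       462.50       419.9009       839.8019
  3     5,462.50     4,725.4603    14,176.3810
  Σ                  5,586.0473    15,456.8689
P = 5,586.0473; Macaulay duration = 15,456.8689 / 5,586.0473 = 2.76705 years.
Modified duration = D_Mac / (1 + y) = 2.76705 / 1.0495 = 2.63654 years.

2.637 years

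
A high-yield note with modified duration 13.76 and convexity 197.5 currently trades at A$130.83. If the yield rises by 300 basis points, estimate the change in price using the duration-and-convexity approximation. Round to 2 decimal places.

-A$42.38

Duration effect: -D_mod·Δy = -13.76 × (+0.03) = -0.412800
Convexity effect: ½·C·(Δy)² = 0.5 × 197.5 × (0.03)² = +0.0888750
ΔP/P ≈ -0.412800 + 0.0888750 = -0.323925
ΔP ≈ 130.83 × (-0.323925) = -42.37910775.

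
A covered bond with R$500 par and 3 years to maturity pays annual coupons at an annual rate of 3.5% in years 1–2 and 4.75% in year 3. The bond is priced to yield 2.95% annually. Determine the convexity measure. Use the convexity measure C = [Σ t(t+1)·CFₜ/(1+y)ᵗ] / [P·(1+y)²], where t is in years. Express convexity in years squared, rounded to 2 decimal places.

10.83

With y = 0.0295:
  t   CF        PV=CF/(1+0.0295)^t    t·PV        t(t+1)·PV
  1        17.50        16.9985        16.9985          33.9971
  2        17.50        16.5115        33.0229          99.0687
  3       523.75       480.0041     1,440.0124       5,760.0497
  Σ                    513.5141     1,490.0339       5,893.1155
P = 513.5141.
Convexity = Σ t(t+1)·PV / [P·(1+y)²] = 5,893.1155 / (513.5141 × 1.059870) = 10.82779.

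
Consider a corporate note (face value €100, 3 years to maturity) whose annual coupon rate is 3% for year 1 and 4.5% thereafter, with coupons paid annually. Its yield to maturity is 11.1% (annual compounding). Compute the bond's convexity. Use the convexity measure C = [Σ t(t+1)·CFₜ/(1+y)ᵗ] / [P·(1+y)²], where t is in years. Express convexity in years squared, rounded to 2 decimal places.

9.24

With y = 0.111:
  t   CF        PV=CF/(1+0.111)^t    t·PV        t(t+1)·PV
  1         3.00         2.7003         2.7003           5.4005
  2         4.50         3.6457         7.2915          21.8744
  3       104.50        76.2034       228.6101         914.4403
  Σ                     82.5494       238.6018         941.7152
P = 82.5494.
Convexity = Σ t(t+1)·PV / [P·(1+y)²] = 941.7152 / (82.5494 × 1.234321) = 9.24225.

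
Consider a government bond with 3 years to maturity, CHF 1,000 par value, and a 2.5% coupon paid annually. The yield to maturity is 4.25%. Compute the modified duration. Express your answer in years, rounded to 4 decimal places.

Periodic yield y = 0.0425. First find Macaulay duration:
  t   CF        PV=CF/(1+0.0425)^t    t·PV
  1        25.00        23.9808        23.9808
  2        25.00        23.0032        46.0064
  3     1,025.00       904.6814     2,714.0443
  Σ                    951.6654     2,784.0315
P = 951.6654; Macaulay duration = 2,784.0315 / 951.6654 = 2.92543 years.
Modified duration = D_Mac / (1 + y) = 2.92543 / 1.0425 = 2.80617 years.

2.8062 years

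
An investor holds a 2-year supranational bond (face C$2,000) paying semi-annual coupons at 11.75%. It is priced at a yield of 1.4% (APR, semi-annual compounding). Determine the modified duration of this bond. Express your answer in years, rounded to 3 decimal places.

1.842 years

Periodic yield y = 0.007. First find Macaulay duration:
  t   CF        PV=CF/(1+0.007)^t    t·PV
  1       117.50       116.6832       116.6832
  2       117.50       115.8721       231.7442
  3       117.50       115.0666       345.1999
  4     2,117.50     2,059.2332     8,236.9329
  Σ                  2,406.8552     8,930.5603
P = 2,406.8552; Macaulay duration = 8,930.5603 / 2,406.8552 = 3.71047 half-year periods = 1.85523 years.
Modified duration = D_Mac / (1 + y) = 1.85523 / 1.007 = 1.84234 years.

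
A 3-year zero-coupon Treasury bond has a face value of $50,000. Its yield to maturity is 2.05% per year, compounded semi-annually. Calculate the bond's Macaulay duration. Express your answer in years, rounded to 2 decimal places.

A zero-coupon bond has a single cash flow at maturity, so its Macaulay duration equals its maturity: 3 years.
(Equivalently: 6 semi-annual periods ÷ 2 = 3 years.)

3.00 years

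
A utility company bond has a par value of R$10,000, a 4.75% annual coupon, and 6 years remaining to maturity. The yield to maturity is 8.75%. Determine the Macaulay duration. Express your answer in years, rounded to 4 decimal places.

5.2810 years

Periodic yield y = 0.0875. Discount each cash flow and weight by its year:
  t   CF        PV=CF/(1+0.0875)^t    t·PV
  1       475.00       436.7816       436.7816
  2       475.00       401.6383       803.2765
  3       475.00       369.3225     1,107.9676
  4       475.00       339.6069     1,358.4277
  5       475.00       312.2822     1,561.4112
  6    10,475.00     6,332.5472    37,995.2834
  Σ                  8,192.1788    43,263.1481
Price P = Σ PV = 8,192.1788.
Macaulay duration = Σ(t·PV) / P = 43,263.1481 / 8,192.1788 = 5.28103 years.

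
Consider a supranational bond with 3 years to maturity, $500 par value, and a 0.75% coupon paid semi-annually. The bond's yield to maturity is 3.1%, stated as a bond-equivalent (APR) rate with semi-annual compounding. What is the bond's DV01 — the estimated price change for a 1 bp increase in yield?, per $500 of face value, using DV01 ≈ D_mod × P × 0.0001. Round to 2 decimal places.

Periodic yield y = 0.0155.
  t   CF        PV=CF/(1+0.0155)^t    t·PV
  1        1.875         1.8464         1.8464
  2        1.875         1.8182         3.6364
  3        1.875         1.7904         5.3713
  4        1.875         1.7631         7.0525
  5        1.875         1.7362         8.6810
  6      501.875       457.6316     2,745.7895
  Σ                    466.5859     2,772.3772
P = 466.5859; D_Mac = 5.94184 half-year periods = 2.97092 yrs; D_mod = 2.92557 yrs.
DV01 ≈ 2.92557 × 466.5859 × 0.0001 = 0.136503.

$0.14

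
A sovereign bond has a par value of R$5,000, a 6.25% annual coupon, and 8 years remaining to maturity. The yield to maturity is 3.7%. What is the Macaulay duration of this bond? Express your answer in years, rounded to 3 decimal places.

Periodic yield y = 0.037. Discount each cash flow and weight by its year:
  t   CF        PV=CF/(1+0.037)^t    t·PV
  1       312.50       301.3500       301.3500
  2       312.50       290.5979       581.1958
  3       312.50       280.2294       840.6883
  4       312.50       270.2309     1,080.9236
  5       312.50       260.5891     1,302.9455
  6       312.50       251.2913     1,507.7479
  7       312.50       242.3253     1,696.2770
  8     5,312.50     3,972.5456    31,780.3649
  Σ                  5,869.1596    39,091.4930
Price P = Σ PV = 5,869.1596.
Macaulay duration = Σ(t·PV) / P = 39,091.4930 / 5,869.1596 = 6.66049 years.

6.660 years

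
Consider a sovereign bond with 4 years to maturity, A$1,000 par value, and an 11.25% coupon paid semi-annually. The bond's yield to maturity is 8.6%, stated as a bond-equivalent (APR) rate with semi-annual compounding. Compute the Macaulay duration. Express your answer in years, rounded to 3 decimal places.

3.360 years

Periodic yield y = 0.043. Discount each cash flow and weight by its period:
  t   CF        PV=CF/(1+0.043)^t    t·PV
  1        56.25        53.9310        53.9310
  2        56.25        51.7075       103.4151
  3        56.25        49.5758       148.7274
  4        56.25        47.5319       190.1277
  5        56.25        45.5723       227.8615
  6        56.25        43.6935       262.1609
  7        56.25        41.8921       293.2449
  8     1,056.25       754.2099     6,033.6796
  Σ                  1,088.1141     7,313.1479
Price P = Σ PV = 1,088.1141.
Macaulay duration = Σ(t·PV) / P = 7,313.1479 / 1,088.1141 = 6.72094 half-year periods.
In years: 6.72094 / 2 = 3.36047 years.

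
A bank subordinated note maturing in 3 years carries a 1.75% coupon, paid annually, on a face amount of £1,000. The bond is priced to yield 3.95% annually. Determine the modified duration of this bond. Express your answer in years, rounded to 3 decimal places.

Periodic yield y = 0.0395. First find Macaulay duration:
  t   CF        PV=CF/(1+0.0395)^t    t·PV
  1        17.50        16.8350        16.8350
  2        17.50        16.1953        32.3906
  3     1,017.50       905.8597     2,717.5791
  Σ                    938.8900     2,766.8047
P = 938.8900; Macaulay duration = 2,766.8047 / 938.8900 = 2.94689 years.
Modified duration = D_Mac / (1 + y) = 2.94689 / 1.0395 = 2.83491 years.

2.835 years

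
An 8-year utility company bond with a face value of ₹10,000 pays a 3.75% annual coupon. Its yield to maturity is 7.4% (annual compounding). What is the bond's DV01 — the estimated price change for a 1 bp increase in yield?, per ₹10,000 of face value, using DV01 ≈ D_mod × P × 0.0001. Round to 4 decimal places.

₹5.0551

Periodic yield y = 0.074.
  t   CF        PV=CF/(1+0.074)^t    t·PV
  1       375.00       349.1620       349.1620
  2       375.00       325.1043       650.2086
  3       375.00       302.7042       908.1126
  4       375.00       281.8475     1,127.3899
  5       375.00       262.4278     1,312.1391
  6       375.00       244.3462     1,466.0772
  7       375.00       227.5104     1,592.5730
  8    10,375.00     5,860.7589    46,886.0711
  Σ                  7,853.8613    54,291.7333
P = 7,853.8613; D_Mac = 6.91274 yrs; D_mod = 6.43645 yrs.
DV01 ≈ 6.43645 × 7,853.8613 × 0.0001 = 5.055096.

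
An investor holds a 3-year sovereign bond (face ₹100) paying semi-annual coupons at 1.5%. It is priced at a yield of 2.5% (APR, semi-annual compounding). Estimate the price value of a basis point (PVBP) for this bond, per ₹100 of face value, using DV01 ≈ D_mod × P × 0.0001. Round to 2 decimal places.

₹0.03

Periodic yield y = 0.0125.
  t   CF        PV=CF/(1+0.0125)^t    t·PV
  1         0.75         0.7407         0.7407
  2         0.75         0.7316         1.4632
  3         0.75         0.7226         2.1677
  4         0.75         0.7136         2.8546
  5         0.75         0.7048         3.5242
  6       100.75        93.5136       561.0817
  Σ                     97.1270       571.8321
P = 97.1270; D_Mac = 5.88747 half-year periods = 2.94373 yrs; D_mod = 2.90739 yrs.
DV01 ≈ 2.90739 × 97.1270 × 0.0001 = 0.028239.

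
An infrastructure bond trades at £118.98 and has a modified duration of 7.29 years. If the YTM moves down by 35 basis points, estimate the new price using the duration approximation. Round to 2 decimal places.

£122.02

Duration approximation: ΔP/P ≈ -D_mod · Δy = -7.29 × (-0.0035) = +0.025515.
New price ≈ 118.98 × (1 + 0.025515) = 122.0157747.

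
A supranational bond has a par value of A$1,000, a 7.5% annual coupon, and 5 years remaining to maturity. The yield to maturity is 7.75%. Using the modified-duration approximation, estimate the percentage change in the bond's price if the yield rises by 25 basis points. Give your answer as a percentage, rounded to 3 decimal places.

-1.008%

Periodic yield y = 0.0775. Modified duration first:
  t   CF        PV=CF/(1+0.0775)^t    t·PV
  1        75.00        69.6056        69.6056
  2        75.00        64.5991       129.1983
  3        75.00        59.9528       179.8584
  4        75.00        55.6406       222.5626
  5     1,075.00       740.1540     3,700.7698
  Σ                    989.9521     4,301.9946
P = 989.9521; D_Mac = 4.34566 yrs; D_mod = 4.34566/(1+0.0775) = 4.03309 yrs.
ΔP/P ≈ -D_mod · Δy = -4.03309 × (+0.0025) = -0.010083 = -1.0083%.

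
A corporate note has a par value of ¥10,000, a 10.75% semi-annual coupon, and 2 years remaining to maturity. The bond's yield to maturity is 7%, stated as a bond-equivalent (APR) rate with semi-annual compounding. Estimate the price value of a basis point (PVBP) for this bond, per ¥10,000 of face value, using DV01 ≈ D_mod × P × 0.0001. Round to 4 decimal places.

¥1.9183

Periodic yield y = 0.035.
  t   CF        PV=CF/(1+0.035)^t    t·PV
  1       537.50       519.3237       519.3237
  2       537.50       501.7620     1,003.5240
  3       537.50       484.7942     1,454.3826
  4    10,537.50     9,182.8225    36,731.2899
  Σ                 10,688.7024    39,708.5202
P = 10,688.7024; D_Mac = 3.71500 half-year periods = 1.85750 yrs; D_mod = 1.79469 yrs.
DV01 ≈ 1.79469 × 10,688.7024 × 0.0001 = 1.918286.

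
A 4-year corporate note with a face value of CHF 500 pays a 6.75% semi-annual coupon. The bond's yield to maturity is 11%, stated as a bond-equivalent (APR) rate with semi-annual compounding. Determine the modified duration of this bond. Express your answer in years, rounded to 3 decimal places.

Periodic yield y = 0.055. First find Macaulay duration:
  t   CF        PV=CF/(1+0.055)^t    t·PV
  1       16.875        15.9953        15.9953
  2       16.875        15.1614        30.3228
  3       16.875        14.3710        43.1129
  4       16.875        13.6218        54.4871
  5       16.875        12.9116        64.5582
  6       16.875        12.2385        73.4311
  7       16.875        11.6005        81.2035
  8      516.875       336.7952     2,694.3613
  Σ                    432.6952     3,057.4723
P = 432.6952; Macaulay duration = 3,057.4723 / 432.6952 = 7.06611 half-year periods = 3.53306 years.
Modified duration = D_Mac / (1 + y) = 3.53306 / 1.055 = 3.34887 years.

3.349 years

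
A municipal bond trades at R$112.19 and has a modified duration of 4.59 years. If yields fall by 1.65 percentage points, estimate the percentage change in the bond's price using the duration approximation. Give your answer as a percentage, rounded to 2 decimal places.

Duration approximation: ΔP/P ≈ -D_mod · Δy = -4.59 × (-0.0165) = +0.075735.
As a percentage: +7.5735%.

+7.57%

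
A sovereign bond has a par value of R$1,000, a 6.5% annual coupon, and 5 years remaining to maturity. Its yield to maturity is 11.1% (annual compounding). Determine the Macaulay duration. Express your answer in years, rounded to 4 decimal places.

4.3624 years

Periodic yield y = 0.111. Discount each cash flow and weight by its year:
  t   CF        PV=CF/(1+0.111)^t    t·PV
  1        65.00        58.5059        58.5059
  2        65.00        52.6605       105.3211
  3        65.00        47.3992       142.1977
  4        65.00        42.6636       170.6543
  5     1,065.00       629.1864     3,145.9319
  Σ                    830.4155     3,622.6107
Price P = Σ PV = 830.4155.
Macaulay duration = Σ(t·PV) / P = 3,622.6107 / 830.4155 = 4.36241 years.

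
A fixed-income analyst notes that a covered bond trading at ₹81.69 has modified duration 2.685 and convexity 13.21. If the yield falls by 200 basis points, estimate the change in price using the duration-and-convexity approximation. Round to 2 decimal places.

+₹4.60

Duration effect: -D_mod·Δy = -2.685 × (-0.02) = +0.053700
Convexity effect: ½·C·(Δy)² = 0.5 × 13.21 × (-0.02)² = +0.0026420
ΔP/P ≈ +0.053700 + 0.0026420 = +0.056342
ΔP ≈ 81.69 × (+0.056342) = +4.60257798.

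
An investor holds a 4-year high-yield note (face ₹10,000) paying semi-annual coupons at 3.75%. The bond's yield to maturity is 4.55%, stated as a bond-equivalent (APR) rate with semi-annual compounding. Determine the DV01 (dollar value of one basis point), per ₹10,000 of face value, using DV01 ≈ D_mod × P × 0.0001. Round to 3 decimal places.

₹3.558

Periodic yield y = 0.02275.
  t   CF        PV=CF/(1+0.02275)^t    t·PV
  1       187.50       183.3293       183.3293
  2       187.50       179.2513       358.5026
  3       187.50       175.2640       525.7921
  4       187.50       171.3655       685.4619
  5       187.50       167.5536       837.7681
  6       187.50       163.8266       982.9594
  7       187.50       160.1824     1,121.2770
  8    10,187.50     8,509.6504    68,077.2029
  Σ                  9,710.4230    72,772.2932
P = 9,710.4230; D_Mac = 7.49425 half-year periods = 3.74712 yrs; D_mod = 3.66377 yrs.
DV01 ≈ 3.66377 × 9,710.4230 × 0.0001 = 3.557677.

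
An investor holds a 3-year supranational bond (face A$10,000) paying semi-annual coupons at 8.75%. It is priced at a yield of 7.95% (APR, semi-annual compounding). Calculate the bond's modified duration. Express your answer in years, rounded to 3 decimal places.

Periodic yield y = 0.03975. First find Macaulay duration:
  t   CF        PV=CF/(1+0.03975)^t    t·PV
  1       437.50       420.7742       420.7742
  2       437.50       404.6879       809.3758
  3       437.50       389.2165     1,167.6496
  4       437.50       374.3366     1,497.3466
  5       437.50       360.0256     1,800.1281
  6    10,437.50     8,260.8153    49,564.8921
  Σ                 10,209.8562    55,260.1663
P = 10,209.8562; Macaulay duration = 55,260.1663 / 10,209.8562 = 5.41243 half-year periods = 2.70622 years.
Modified duration = D_Mac / (1 + y) = 2.70622 / 1.03975 = 2.60276 years.

2.603 years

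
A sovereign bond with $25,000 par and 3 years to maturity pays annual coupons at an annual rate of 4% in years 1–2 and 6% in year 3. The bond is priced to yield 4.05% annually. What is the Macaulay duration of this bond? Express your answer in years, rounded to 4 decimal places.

2.8880 years

Periodic yield y = 0.0405. Discount each cash flow and weight by its year:
  t   CF        PV=CF/(1+0.0405)^t    t·PV
  1     1,000.00       961.0764       961.0764
  2     1,000.00       923.6679     1,847.3357
  3    26,500.00    23,524.4577    70,573.3731
  Σ                 25,409.2019    73,381.7852
Price P = Σ PV = 25,409.2019.
Macaulay duration = Σ(t·PV) / P = 73,381.7852 / 25,409.2019 = 2.88800 years.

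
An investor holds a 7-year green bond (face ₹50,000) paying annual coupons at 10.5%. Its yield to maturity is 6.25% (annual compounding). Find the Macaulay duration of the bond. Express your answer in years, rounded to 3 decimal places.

5.475 years

Periodic yield y = 0.0625. Discount each cash flow and weight by its year:
  t   CF        PV=CF/(1+0.0625)^t    t·PV
  1     5,250.00     4,941.1765     4,941.1765
  2     5,250.00     4,650.5190     9,301.0381
  3     5,250.00     4,376.9591    13,130.8773
  4     5,250.00     4,119.4909    16,477.9636
  5     5,250.00     3,877.1679    19,385.8396
  6     5,250.00     3,649.0992    21,894.5953
  7    55,250.00    36,143.4589   253,004.2120
  Σ                 61,757.8715   338,135.7022
Price P = Σ PV = 61,757.8715.
Macaulay duration = Σ(t·PV) / P = 338,135.7022 / 61,757.8715 = 5.47518 years.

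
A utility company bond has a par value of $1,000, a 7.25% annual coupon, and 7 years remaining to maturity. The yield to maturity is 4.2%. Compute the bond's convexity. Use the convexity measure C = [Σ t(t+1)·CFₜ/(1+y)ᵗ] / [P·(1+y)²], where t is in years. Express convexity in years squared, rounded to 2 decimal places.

40.31

With y = 0.042:
  t   CF        PV=CF/(1+0.042)^t    t·PV        t(t+1)·PV
  1        72.50        69.5777        69.5777         139.1555
  2        72.50        66.7733       133.5465         400.6395
  3        72.50        64.0818       192.2455         768.9819
  4        72.50        61.4989       245.9955       1,229.9774
  5        72.50        59.0200       295.1001       1,770.6008
  6        72.50        56.6411       339.8466       2,378.9263
  7     1,072.50       804.1245     5,628.8712      45,030.9693
  Σ                  1,181.7173     6,905.1831      51,719.2507
P = 1,181.7173.
Convexity = Σ t(t+1)·PV / [P·(1+y)²] = 51,719.2507 / (1,181.7173 × 1.085764) = 40.30911.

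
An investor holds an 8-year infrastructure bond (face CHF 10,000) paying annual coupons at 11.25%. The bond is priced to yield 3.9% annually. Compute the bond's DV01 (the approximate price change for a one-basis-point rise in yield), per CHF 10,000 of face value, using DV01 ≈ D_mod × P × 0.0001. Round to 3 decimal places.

Periodic yield y = 0.039.
  t   CF        PV=CF/(1+0.039)^t    t·PV
  1     1,125.00     1,082.7719     1,082.7719
  2     1,125.00     1,042.1289     2,084.2577
  3     1,125.00     1,003.0114     3,009.0343
  4     1,125.00       965.3623     3,861.4492
  5     1,125.00       929.1264     4,645.6318
  6     1,125.00       894.2506     5,365.5036
  7     1,125.00       860.6839     6,024.7874
  8    11,125.00     8,191.7302    65,533.8415
  Σ                 14,969.0655    91,607.2774
P = 14,969.0655; D_Mac = 6.11977 yrs; D_mod = 5.89006 yrs.
DV01 ≈ 5.89006 × 14,969.0655 × 0.0001 = 8.816870.

CHF 8.817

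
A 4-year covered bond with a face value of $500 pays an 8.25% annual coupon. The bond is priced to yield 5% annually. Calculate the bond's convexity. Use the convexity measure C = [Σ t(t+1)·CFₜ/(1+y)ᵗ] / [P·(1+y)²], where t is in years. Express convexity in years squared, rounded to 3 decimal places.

15.675

With y = 0.05:
  t   CF        PV=CF/(1+0.05)^t    t·PV        t(t+1)·PV
  1        41.25        39.2857        39.2857          78.5714
  2        41.25        37.4150        74.8299         224.4898
  3        41.25        35.6333       106.8999         427.5996
  4       541.25       445.2877     1,781.1509       8,905.7543
  Σ                    557.6217     2,002.1664       9,636.4151
P = 557.6217.
Convexity = Σ t(t+1)·PV / [P·(1+y)²] = 9,636.4151 / (557.6217 × 1.102500) = 15.67463.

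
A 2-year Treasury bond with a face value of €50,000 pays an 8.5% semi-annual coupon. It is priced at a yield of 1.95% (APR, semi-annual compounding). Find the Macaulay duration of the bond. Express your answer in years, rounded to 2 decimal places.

1.89 years

Periodic yield y = 0.00975. Discount each cash flow and weight by its period:
  t   CF        PV=CF/(1+0.00975)^t    t·PV
  1     2,125.00     2,104.4813     2,104.4813
  2     2,125.00     2,084.1607     4,168.3215
  3     2,125.00     2,064.0364     6,192.1092
  4    52,125.00    50,140.7263   200,562.9052
  Σ                 56,393.4047   213,027.8172
Price P = Σ PV = 56,393.4047.
Macaulay duration = Σ(t·PV) / P = 213,027.8172 / 56,393.4047 = 3.77753 half-year periods.
In years: 3.77753 / 2 = 1.88877 years.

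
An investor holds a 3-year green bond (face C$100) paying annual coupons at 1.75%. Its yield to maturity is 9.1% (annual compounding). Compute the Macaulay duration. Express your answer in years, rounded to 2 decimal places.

2.94 years

Periodic yield y = 0.091. Discount each cash flow and weight by its year:
  t   CF        PV=CF/(1+0.091)^t    t·PV
  1         1.75         1.6040         1.6040
  2         1.75         1.4702         2.9405
  3       101.75        78.3538       235.0615
  Σ                     81.4281       239.6060
Price P = Σ PV = 81.4281.
Macaulay duration = Σ(t·PV) / P = 239.6060 / 81.4281 = 2.94255 years.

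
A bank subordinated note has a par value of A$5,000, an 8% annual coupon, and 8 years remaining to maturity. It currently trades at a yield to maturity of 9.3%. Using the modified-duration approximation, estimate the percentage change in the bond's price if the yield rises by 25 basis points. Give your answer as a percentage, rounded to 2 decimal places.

-1.40%

Periodic yield y = 0.093. Modified duration first:
  t   CF        PV=CF/(1+0.093)^t    t·PV
  1       400.00       365.9652       365.9652
  2       400.00       334.8264       669.6528
  3       400.00       306.3370       919.0111
  4       400.00       280.2718     1,121.0870
  5       400.00       256.4243     1,282.1215
  6       400.00       234.6059     1,407.6357
  7       400.00       214.6441     1,502.5084
  8     5,400.00     2,651.1388    21,209.1103
  Σ                  4,644.2135    28,477.0920
P = 4,644.2135; D_Mac = 6.13174 yrs; D_mod = 6.13174/(1+0.093) = 5.61001 yrs.
ΔP/P ≈ -D_mod · Δy = -5.61001 × (+0.0025) = -0.014025 = -1.4025%.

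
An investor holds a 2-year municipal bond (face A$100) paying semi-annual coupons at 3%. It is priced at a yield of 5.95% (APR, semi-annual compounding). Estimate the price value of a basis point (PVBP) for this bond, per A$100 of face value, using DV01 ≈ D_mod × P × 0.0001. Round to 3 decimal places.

Periodic yield y = 0.02975.
  t   CF        PV=CF/(1+0.02975)^t    t·PV
  1         1.50         1.4567         1.4567
  2         1.50         1.4146         2.8292
  3         1.50         1.3737         4.1211
  4       101.50        90.2690       361.0762
  Σ                     94.5140       369.4831
P = 94.5140; D_Mac = 3.90930 half-year periods = 1.95465 yrs; D_mod = 1.89818 yrs.
DV01 ≈ 1.89818 × 94.5140 × 0.0001 = 0.017940.

A$0.018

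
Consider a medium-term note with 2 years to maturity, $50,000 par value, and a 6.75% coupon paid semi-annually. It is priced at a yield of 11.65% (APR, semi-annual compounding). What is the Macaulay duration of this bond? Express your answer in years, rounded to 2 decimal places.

1.90 years

Periodic yield y = 0.05825. Discount each cash flow and weight by its period:
  t   CF        PV=CF/(1+0.05825)^t    t·PV
  1     1,687.50     1,594.6137     1,594.6137
  2     1,687.50     1,506.8403     3,013.6806
  3     1,687.50     1,423.8982     4,271.6947
  4    51,687.50    41,212.8282   164,851.3127
  Σ                 45,738.1804   173,731.3017
Price P = Σ PV = 45,738.1804.
Macaulay duration = Σ(t·PV) / P = 173,731.3017 / 45,738.1804 = 3.79839 half-year periods.
In years: 3.79839 / 2 = 1.89919 years.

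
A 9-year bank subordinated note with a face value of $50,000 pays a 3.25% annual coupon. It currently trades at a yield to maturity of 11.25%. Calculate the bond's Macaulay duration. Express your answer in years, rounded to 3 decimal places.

Periodic yield y = 0.1125. Discount each cash flow and weight by its year:
  t   CF        PV=CF/(1+0.1125)^t    t·PV
  1     1,625.00     1,460.6742     1,460.6742
  2     1,625.00     1,312.9655     2,625.9311
  3     1,625.00     1,180.1937     3,540.5812
  4     1,625.00     1,060.8483     4,243.3932
  5     1,625.00       953.5715     4,767.8575
  6     1,625.00       857.1429     5,142.8576
  7     1,625.00       770.4656     5,393.2589
  8     1,625.00       692.5533     5,540.4265
  9    51,625.00    19,776.9761   177,992.7845
  Σ                 28,065.3911   210,707.7647
Price P = Σ PV = 28,065.3911.
Macaulay duration = Σ(t·PV) / P = 210,707.7647 / 28,065.3911 = 7.50774 years.

7.508 years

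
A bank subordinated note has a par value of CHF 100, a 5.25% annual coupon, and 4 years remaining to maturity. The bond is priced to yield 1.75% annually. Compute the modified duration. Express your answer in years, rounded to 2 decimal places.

3.67 years

Periodic yield y = 0.0175. First find Macaulay duration:
  t   CF        PV=CF/(1+0.0175)^t    t·PV
  1         5.25         5.1597         5.1597
  2         5.25         5.0710        10.1419
  3         5.25         4.9837        14.9512
  4       105.25        98.1939       392.7755
  Σ                    113.4083       423.0284
P = 113.4083; Macaulay duration = 423.0284 / 113.4083 = 3.73014 years.
Modified duration = D_Mac / (1 + y) = 3.73014 / 1.0175 = 3.66598 years.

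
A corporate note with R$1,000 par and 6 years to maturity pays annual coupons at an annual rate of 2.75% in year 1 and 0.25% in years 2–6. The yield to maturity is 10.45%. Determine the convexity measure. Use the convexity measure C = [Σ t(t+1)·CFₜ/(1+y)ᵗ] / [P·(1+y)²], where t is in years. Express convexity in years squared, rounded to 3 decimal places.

With y = 0.1045:
  t   CF        PV=CF/(1+0.1045)^t    t·PV        t(t+1)·PV
  1        27.50        24.8981        24.8981          49.7963
  2         2.50         2.0493         4.0986          12.2959
  3         2.50         1.8554         5.5663          22.2651
  4         2.50         1.6799         6.7195          33.5975
  5         2.50         1.5209         7.6047          45.6281
  6     1,002.50       552.1919     3,313.1516      23,192.0613
  Σ                    584.1956     3,362.0388      23,355.6442
P = 584.1956.
Convexity = Σ t(t+1)·PV / [P·(1+y)²] = 23,355.6442 / (584.1956 × 1.219920) = 32.77194.

32.772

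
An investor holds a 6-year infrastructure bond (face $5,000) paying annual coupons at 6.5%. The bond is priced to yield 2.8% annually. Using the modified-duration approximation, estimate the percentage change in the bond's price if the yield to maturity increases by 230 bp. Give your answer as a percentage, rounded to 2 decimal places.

-11.72%

Periodic yield y = 0.028. Modified duration first:
  t   CF        PV=CF/(1+0.028)^t    t·PV
  1       325.00       316.1479       316.1479
  2       325.00       307.5368       615.0737
  3       325.00       299.1603       897.4810
  4       325.00       291.0120     1,164.0480
  5       325.00       283.0856     1,415.4280
  6     5,325.00     4,511.9152    27,071.4909
  Σ                  6,008.8578    31,479.6695
P = 6,008.8578; D_Mac = 5.23888 yrs; D_mod = 5.23888/(1+0.028) = 5.09618 yrs.
ΔP/P ≈ -D_mod · Δy = -5.09618 × (+0.023) = -0.117212 = -11.7212%.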